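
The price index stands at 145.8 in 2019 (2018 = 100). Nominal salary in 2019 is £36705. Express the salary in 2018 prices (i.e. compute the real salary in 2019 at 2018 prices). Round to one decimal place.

25174.9

Real = Nominal ÷ (Index/100) = 36705 ÷ (145.8/100)
     = 36705 ÷ 1.458 = 25174.8971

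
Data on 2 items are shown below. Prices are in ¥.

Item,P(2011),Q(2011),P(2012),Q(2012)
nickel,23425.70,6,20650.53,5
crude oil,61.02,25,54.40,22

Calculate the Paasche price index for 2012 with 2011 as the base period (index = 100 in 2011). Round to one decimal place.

88.2

Paasche price index uses current-period quantities as weights.
ΣP(2012)·Q(2012) = 20650.53×5 + 54.40×22 = 103252.65 + 1196.8 = 104449.45
ΣP(2011)·Q(2012) = 23425.70×5 + 61.02×22 = 117128.5 + 1342.44 = 118470.94
Index = 104449.45 / 118470.94 × 100 = 88.1646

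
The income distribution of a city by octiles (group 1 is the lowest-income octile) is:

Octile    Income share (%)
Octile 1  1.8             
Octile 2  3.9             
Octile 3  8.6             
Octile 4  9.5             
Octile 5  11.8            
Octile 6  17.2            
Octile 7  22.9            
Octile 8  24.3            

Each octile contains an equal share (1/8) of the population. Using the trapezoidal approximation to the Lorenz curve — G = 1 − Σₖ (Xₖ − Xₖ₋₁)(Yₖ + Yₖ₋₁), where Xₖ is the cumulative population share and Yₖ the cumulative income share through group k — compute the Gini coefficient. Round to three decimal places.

Cumulative income shares Yₖ: 0.0180, 0.0570, 0.1430, 0.2380, 0.3560, 0.5280, 0.7570, 1.0000
Σ (Xₖ−Xₖ₋₁)(Yₖ+Yₖ₋₁) = (1/8)(0.0180+0.0000) + (1/8)(0.0570+0.0180) + (1/8)(0.1430+0.0570) + (1/8)(0.2380+0.1430) + (1/8)(0.3560+0.2380) + (1/8)(0.5280+0.3560) + (1/8)(0.7570+0.5280) + (1/8)(1.0000+0.7570)
  = 0.0023 + 0.0094 + 0.0250 + 0.0476 + 0.0742 + 0.1105 + 0.1606 + 0.2196 = 0.6492
G = 1 − 0.6492 = 0.3508

0.351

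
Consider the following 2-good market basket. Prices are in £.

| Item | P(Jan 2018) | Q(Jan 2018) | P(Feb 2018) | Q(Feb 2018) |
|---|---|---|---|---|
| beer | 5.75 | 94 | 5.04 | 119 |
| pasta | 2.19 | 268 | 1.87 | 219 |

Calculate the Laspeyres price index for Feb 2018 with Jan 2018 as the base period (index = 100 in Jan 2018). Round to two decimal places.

86.47

Laspeyres price index uses base-period quantities as weights.
ΣP(Feb 2018)·Q(Jan 2018) = 5.04×94 + 1.87×268 = 473.76 + 501.16 = 974.92
ΣP(Jan 2018)·Q(Jan 2018) = 5.75×94 + 2.19×268 = 540.5 + 586.92 = 1127.42
Index = 974.92 / 1127.42 × 100 = 86.4735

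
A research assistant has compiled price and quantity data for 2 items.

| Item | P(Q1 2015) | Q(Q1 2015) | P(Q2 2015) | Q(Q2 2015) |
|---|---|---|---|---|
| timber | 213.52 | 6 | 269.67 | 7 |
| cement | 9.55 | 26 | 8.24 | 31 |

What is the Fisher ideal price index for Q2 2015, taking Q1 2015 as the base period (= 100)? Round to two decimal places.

Laspeyres component (base-period weights):
ΣP(Q2 2015)Q(Q1 2015) = 269.67×6 + 8.24×26 = 1618.02 + 214.24 = 1832.26
ΣP(Q1 2015)Q(Q1 2015) = 213.52×6 + 9.55×26 = 1281.12 + 248.3 = 1529.42
L = 1832.26 / 1529.42 × 100 = 119.8010
Paasche component (current-period weights):
ΣP(Q2 2015)Q(Q2 2015) = 269.67×7 + 8.24×31 = 1887.69 + 255.44 = 2143.13
ΣP(Q1 2015)Q(Q2 2015) = 213.52×7 + 9.55×31 = 1494.64 + 296.05 = 1790.69
P = 2143.13 / 1790.69 × 100 = 119.6818
Fisher = √(L × P) = √(119.8010 × 119.6818) = 119.7414

119.74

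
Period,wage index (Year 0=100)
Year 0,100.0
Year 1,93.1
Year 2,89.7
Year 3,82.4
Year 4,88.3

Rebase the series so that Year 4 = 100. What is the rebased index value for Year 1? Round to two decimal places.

Rebased(Year 1) = 93.1 / 88.3 × 100 = 105.4360

105.44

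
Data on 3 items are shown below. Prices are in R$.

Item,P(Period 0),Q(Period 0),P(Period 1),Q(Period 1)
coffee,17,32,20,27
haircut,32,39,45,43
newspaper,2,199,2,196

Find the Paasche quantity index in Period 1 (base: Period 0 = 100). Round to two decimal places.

Paasche quantity index uses current-period prices as weights.
ΣP(Period 1)·Q(Period 1) = 20×27 + 45×43 + 2×196 = 540 + 1935 + 392 = 2867
ΣP(Period 1)·Q(Period 0) = 20×32 + 45×39 + 2×199 = 640 + 1755 + 398 = 2793
Index = 2867 / 2793 × 100 = 102.6495

102.65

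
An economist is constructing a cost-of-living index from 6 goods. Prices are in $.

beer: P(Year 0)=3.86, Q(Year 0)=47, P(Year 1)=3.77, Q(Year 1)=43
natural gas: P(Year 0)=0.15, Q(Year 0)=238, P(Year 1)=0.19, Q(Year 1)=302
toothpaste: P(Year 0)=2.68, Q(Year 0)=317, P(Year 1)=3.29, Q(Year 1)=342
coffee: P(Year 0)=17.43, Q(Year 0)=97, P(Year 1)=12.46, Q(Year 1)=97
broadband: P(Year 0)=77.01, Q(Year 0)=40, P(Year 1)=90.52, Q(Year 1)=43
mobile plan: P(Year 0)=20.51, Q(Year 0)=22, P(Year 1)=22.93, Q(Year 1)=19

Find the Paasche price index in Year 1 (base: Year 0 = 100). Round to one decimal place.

105.5

Paasche price index uses current-period quantities as weights.
ΣP(Year 1)·Q(Year 1) = 3.77×43 + 0.19×302 + 3.29×342 + 12.46×97 + 90.52×43 + 22.93×19 = 162.11 + 57.38 + 1125.18 + 1208.62 + 3892.36 + 435.67 = 6881.32
ΣP(Year 0)·Q(Year 1) = 3.86×43 + 0.15×302 + 2.68×342 + 17.43×97 + 77.01×43 + 20.51×19 = 165.98 + 45.3 + 916.56 + 1690.71 + 3311.43 + 389.69 = 6519.67
Index = 6881.32 / 6519.67 × 100 = 105.5471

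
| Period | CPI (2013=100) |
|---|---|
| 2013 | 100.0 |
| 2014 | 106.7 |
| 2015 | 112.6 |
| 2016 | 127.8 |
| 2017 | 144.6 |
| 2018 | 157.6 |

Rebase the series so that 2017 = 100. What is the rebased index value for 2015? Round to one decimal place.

77.9

Rebased(2015) = 112.6 / 144.6 × 100 = 77.8700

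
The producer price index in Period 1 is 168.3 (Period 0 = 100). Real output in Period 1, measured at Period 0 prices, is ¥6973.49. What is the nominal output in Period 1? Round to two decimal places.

11736.38

Nominal = Real × (Index/100) = 6973.49 × (168.3/100)
        = 6973.49 × 1.683 = 11736.3837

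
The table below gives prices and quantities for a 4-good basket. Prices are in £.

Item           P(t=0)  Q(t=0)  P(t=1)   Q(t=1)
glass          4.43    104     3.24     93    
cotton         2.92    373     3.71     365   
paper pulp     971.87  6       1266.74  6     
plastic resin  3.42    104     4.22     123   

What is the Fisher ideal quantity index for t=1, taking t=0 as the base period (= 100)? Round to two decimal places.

Laspeyres component (base-period weights):
ΣP(t=0)Q(t=1) = 4.43×93 + 2.92×365 + 971.87×6 + 3.42×123 = 411.99 + 1065.8 + 5831.22 + 420.66 = 7729.67
ΣP(t=0)Q(t=0) = 4.43×104 + 2.92×373 + 971.87×6 + 3.42×104 = 460.72 + 1089.16 + 5831.22 + 355.68 = 7736.78
L = 7729.67 / 7736.78 × 100 = 99.9081
Paasche component (current-period weights):
ΣP(t=1)Q(t=1) = 3.24×93 + 3.71×365 + 1266.74×6 + 4.22×123 = 301.32 + 1354.15 + 7600.44 + 519.06 = 9774.97
ΣP(t=1)Q(t=0) = 3.24×104 + 3.71×373 + 1266.74×6 + 4.22×104 = 336.96 + 1383.83 + 7600.44 + 438.88 = 9760.11
P = 9774.97 / 9760.11 × 100 = 100.1523
Fisher = √(L × P) = √(99.9081 × 100.1523) = 100.0301

100.03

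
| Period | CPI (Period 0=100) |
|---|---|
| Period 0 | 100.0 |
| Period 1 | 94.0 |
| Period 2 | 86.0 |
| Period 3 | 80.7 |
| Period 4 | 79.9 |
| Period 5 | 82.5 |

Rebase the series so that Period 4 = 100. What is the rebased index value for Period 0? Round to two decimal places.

125.16

Rebased(Period 0) = 100.0 / 79.9 × 100 = 125.1564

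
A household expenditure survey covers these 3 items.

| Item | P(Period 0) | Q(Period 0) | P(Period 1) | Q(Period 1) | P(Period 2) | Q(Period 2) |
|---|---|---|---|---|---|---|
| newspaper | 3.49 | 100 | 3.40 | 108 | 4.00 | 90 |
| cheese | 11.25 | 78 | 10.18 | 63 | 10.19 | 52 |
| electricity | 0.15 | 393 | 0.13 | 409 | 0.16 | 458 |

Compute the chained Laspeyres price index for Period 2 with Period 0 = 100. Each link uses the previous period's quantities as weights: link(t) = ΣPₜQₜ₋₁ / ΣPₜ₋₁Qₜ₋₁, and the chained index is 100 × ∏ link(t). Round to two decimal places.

Link Period 0→Period 1:
ΣP(Period 1)Q(Period 0) = 3.40×100 + 10.18×78 + 0.13×393 = 340 + 794.04 + 51.09 = 1185.13
ΣP(Period 0)Q(Period 0) = 3.49×100 + 11.25×78 + 0.15×393 = 349 + 877.5 + 58.95 = 1285.45
link = 1185.13/1285.45 = 0.921957
Link Period 1→Period 2:
ΣP(Period 2)Q(Period 1) = 4.00×108 + 10.19×63 + 0.16×409 = 432 + 641.97 + 65.44 = 1139.41
ΣP(Period 1)Q(Period 1) = 3.40×108 + 10.18×63 + 0.13×409 = 367.2 + 641.34 + 53.17 = 1061.71
link = 1139.41/1061.71 = 1.073184
Chained index = 100 × 0.921957 × 1.073184 = 98.9430

98.94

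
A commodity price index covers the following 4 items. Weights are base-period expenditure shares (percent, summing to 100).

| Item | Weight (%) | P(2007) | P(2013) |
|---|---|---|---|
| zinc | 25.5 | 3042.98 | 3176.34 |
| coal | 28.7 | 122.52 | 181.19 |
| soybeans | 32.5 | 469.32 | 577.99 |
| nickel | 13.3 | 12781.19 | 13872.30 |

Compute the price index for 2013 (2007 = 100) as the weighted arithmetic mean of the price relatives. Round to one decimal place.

123.5

zinc: 25.5 × (3176.34/3042.98) = 25.5 × 1.043825 = 26.6175
coal: 28.7 × (181.19/122.52) = 28.7 × 1.478861 = 42.4433
soybeans: 32.5 × (577.99/469.32) = 32.5 × 1.231548 = 40.0253
nickel: 13.3 × (13872.30/12781.19) = 13.3 × 1.085368 = 14.4354
Index = Σ wᵢ·(p₁ᵢ/p₀ᵢ) = 26.6175 + 42.4433 + 40.0253 + 14.4354 = 123.5216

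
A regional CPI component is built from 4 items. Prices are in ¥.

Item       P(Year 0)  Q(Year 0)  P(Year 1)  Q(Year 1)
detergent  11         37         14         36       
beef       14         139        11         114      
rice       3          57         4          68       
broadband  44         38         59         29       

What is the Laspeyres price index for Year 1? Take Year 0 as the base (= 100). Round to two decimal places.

Laspeyres price index uses base-period quantities as weights.
ΣP(Year 1)·Q(Year 0) = 14×37 + 11×139 + 4×57 + 59×38 = 518 + 1529 + 228 + 2242 = 4517
ΣP(Year 0)·Q(Year 0) = 11×37 + 14×139 + 3×57 + 44×38 = 407 + 1946 + 171 + 1672 = 4196
Index = 4517 / 4196 × 100 = 107.6501

107.65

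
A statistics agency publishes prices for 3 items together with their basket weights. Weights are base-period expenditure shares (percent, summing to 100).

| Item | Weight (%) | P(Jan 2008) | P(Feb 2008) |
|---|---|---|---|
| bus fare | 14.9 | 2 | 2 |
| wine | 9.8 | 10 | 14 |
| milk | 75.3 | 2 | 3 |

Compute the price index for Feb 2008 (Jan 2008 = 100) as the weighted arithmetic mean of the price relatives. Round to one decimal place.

141.6

bus fare: 14.9 × (2/2) = 14.9 × 1.000000 = 14.9000
wine: 9.8 × (14/10) = 9.8 × 1.400000 = 13.7200
milk: 75.3 × (3/2) = 75.3 × 1.500000 = 112.9500
Index = Σ wᵢ·(p₁ᵢ/p₀ᵢ) = 14.9000 + 13.7200 + 112.9500 = 141.5700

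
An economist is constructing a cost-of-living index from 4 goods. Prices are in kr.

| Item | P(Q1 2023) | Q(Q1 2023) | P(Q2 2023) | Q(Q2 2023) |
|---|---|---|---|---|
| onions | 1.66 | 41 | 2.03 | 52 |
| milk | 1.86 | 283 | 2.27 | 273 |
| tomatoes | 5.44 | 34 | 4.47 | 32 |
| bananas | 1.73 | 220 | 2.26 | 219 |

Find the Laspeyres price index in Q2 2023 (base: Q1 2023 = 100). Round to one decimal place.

118.5

Laspeyres price index uses base-period quantities as weights.
ΣP(Q2 2023)·Q(Q1 2023) = 2.03×41 + 2.27×283 + 4.47×34 + 2.26×220 = 83.23 + 642.41 + 151.98 + 497.2 = 1374.82
ΣP(Q1 2023)·Q(Q1 2023) = 1.66×41 + 1.86×283 + 5.44×34 + 1.73×220 = 68.06 + 526.38 + 184.96 + 380.6 = 1160
Index = 1374.82 / 1160 × 100 = 118.5190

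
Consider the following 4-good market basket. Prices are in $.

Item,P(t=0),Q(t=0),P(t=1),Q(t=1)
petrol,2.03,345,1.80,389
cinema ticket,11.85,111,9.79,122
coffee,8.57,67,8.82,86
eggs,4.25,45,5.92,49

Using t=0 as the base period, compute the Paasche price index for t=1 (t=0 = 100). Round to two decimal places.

Paasche price index uses current-period quantities as weights.
ΣP(t=1)·Q(t=1) = 1.80×389 + 9.79×122 + 8.82×86 + 5.92×49 = 700.2 + 1194.38 + 758.52 + 290.08 = 2943.18
ΣP(t=0)·Q(t=1) = 2.03×389 + 11.85×122 + 8.57×86 + 4.25×49 = 789.67 + 1445.7 + 737.02 + 208.25 = 3180.64
Index = 2943.18 / 3180.64 × 100 = 92.5342

92.53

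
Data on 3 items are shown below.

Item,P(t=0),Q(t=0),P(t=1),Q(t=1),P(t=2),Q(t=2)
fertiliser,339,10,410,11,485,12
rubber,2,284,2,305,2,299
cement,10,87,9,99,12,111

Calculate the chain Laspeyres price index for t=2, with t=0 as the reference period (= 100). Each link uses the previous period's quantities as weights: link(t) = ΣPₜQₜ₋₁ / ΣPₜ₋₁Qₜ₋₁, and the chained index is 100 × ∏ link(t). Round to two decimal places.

Link t=0→t=1:
ΣP(t=1)Q(t=0) = 410×10 + 2×284 + 9×87 = 4100 + 568 + 783 = 5451
ΣP(t=0)Q(t=0) = 339×10 + 2×284 + 10×87 = 3390 + 568 + 870 = 4828
link = 5451/4828 = 1.129039
Link t=1→t=2:
ΣP(t=2)Q(t=1) = 485×11 + 2×305 + 12×99 = 5335 + 610 + 1188 = 7133
ΣP(t=1)Q(t=1) = 410×11 + 2×305 + 9×99 = 4510 + 610 + 891 = 6011
link = 7133/6011 = 1.186658
Chained index = 100 × 1.129039 × 1.186658 = 133.9783

133.98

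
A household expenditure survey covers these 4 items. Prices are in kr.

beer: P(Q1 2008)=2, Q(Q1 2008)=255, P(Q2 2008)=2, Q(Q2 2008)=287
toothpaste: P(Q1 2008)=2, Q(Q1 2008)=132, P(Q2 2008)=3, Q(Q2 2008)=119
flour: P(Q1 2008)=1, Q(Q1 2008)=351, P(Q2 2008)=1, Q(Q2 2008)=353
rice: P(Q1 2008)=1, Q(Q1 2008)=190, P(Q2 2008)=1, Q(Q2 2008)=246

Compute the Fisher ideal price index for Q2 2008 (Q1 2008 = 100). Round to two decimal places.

109.23

Laspeyres component (base-period weights):
ΣP(Q2 2008)Q(Q1 2008) = 2×255 + 3×132 + 1×351 + 1×190 = 510 + 396 + 351 + 190 = 1447
ΣP(Q1 2008)Q(Q1 2008) = 2×255 + 2×132 + 1×351 + 1×190 = 510 + 264 + 351 + 190 = 1315
L = 1447 / 1315 × 100 = 110.0380
Paasche component (current-period weights):
ΣP(Q2 2008)Q(Q2 2008) = 2×287 + 3×119 + 1×353 + 1×246 = 574 + 357 + 353 + 246 = 1530
ΣP(Q1 2008)Q(Q2 2008) = 2×287 + 2×119 + 1×353 + 1×246 = 574 + 238 + 353 + 246 = 1411
P = 1530 / 1411 × 100 = 108.4337
Fisher = √(L × P) = √(110.0380 × 108.4337) = 109.2329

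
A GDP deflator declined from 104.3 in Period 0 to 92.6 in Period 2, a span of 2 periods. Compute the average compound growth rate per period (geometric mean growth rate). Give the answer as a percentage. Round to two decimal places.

Growth factor = (92.6/104.3)^(1/2) = (0.887824)^(1/2) = 0.942244
Growth rate = 0.942244 − 1 = -0.057756 = -5.7756%

-5.78%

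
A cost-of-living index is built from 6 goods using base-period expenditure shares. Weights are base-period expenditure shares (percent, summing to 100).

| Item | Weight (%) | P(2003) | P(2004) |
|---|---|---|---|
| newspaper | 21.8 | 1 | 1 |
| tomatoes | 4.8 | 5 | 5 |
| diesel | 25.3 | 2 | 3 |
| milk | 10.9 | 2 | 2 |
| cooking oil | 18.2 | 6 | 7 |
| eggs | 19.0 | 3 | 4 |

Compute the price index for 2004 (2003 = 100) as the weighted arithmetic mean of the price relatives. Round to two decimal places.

newspaper: 21.8 × (1/1) = 21.8 × 1.000000 = 21.8000
tomatoes: 4.8 × (5/5) = 4.8 × 1.000000 = 4.8000
diesel: 25.3 × (3/2) = 25.3 × 1.500000 = 37.9500
milk: 10.9 × (2/2) = 10.9 × 1.000000 = 10.9000
cooking oil: 18.2 × (7/6) = 18.2 × 1.166667 = 21.2333
eggs: 19.0 × (4/3) = 19.0 × 1.333333 = 25.3333
Index = Σ wᵢ·(p₁ᵢ/p₀ᵢ) = 21.8000 + 4.8000 + 37.9500 + 10.9000 + 21.2333 + 25.3333 = 122.0167

122.02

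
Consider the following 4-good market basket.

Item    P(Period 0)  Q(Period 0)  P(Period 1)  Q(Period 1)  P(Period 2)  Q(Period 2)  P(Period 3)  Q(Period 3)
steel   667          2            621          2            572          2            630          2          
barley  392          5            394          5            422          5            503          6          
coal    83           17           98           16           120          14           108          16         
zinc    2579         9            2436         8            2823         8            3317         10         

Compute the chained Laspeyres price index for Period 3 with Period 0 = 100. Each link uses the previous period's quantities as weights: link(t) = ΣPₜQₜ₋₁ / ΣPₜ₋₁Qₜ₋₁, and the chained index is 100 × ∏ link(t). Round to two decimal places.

Link Period 0→Period 1:
ΣP(Period 1)Q(Period 0) = 621×2 + 394×5 + 98×17 + 2436×9 = 1242 + 1970 + 1666 + 21924 = 26802
ΣP(Period 0)Q(Period 0) = 667×2 + 392×5 + 83×17 + 2579×9 = 1334 + 1960 + 1411 + 23211 = 27916
link = 26802/27916 = 0.960095
Link Period 1→Period 2:
ΣP(Period 2)Q(Period 1) = 572×2 + 422×5 + 120×16 + 2823×8 = 1144 + 2110 + 1920 + 22584 = 27758
ΣP(Period 1)Q(Period 1) = 621×2 + 394×5 + 98×16 + 2436×8 = 1242 + 1970 + 1568 + 19488 = 24268
link = 27758/24268 = 1.143811
Link Period 2→Period 3:
ΣP(Period 3)Q(Period 2) = 630×2 + 503×5 + 108×14 + 3317×8 = 1260 + 2515 + 1512 + 26536 = 31823
ΣP(Period 2)Q(Period 2) = 572×2 + 422×5 + 120×14 + 2823×8 = 1144 + 2110 + 1680 + 22584 = 27518
link = 31823/27518 = 1.156443
Chained index = 100 × 0.960095 × 1.143811 × 1.156443 = 126.9967

127.00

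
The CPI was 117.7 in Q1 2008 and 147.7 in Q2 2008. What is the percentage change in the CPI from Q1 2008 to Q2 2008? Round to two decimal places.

25.49%

Change = (147.7 − 117.7) / 117.7 × 100
       = 30.0 / 117.7 × 100 = 25.4885%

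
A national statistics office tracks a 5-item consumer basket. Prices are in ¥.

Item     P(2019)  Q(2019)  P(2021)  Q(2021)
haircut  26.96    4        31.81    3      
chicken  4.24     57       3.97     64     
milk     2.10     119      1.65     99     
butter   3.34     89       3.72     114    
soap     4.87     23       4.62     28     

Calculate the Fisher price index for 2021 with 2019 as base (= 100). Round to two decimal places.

Laspeyres component (base-period weights):
ΣP(2021)Q(2019) = 31.81×4 + 3.97×57 + 1.65×119 + 3.72×89 + 4.62×23 = 127.24 + 226.29 + 196.35 + 331.08 + 106.26 = 987.22
ΣP(2019)Q(2019) = 26.96×4 + 4.24×57 + 2.10×119 + 3.34×89 + 4.87×23 = 107.84 + 241.68 + 249.9 + 297.26 + 112.01 = 1008.69
L = 987.22 / 1008.69 × 100 = 97.8715
Paasche component (current-period weights):
ΣP(2021)Q(2021) = 31.81×3 + 3.97×64 + 1.65×99 + 3.72×114 + 4.62×28 = 95.43 + 254.08 + 163.35 + 424.08 + 129.36 = 1066.3
ΣP(2019)Q(2021) = 26.96×3 + 4.24×64 + 2.10×99 + 3.34×114 + 4.87×28 = 80.88 + 271.36 + 207.9 + 380.76 + 136.36 = 1077.26
P = 1066.3 / 1077.26 × 100 = 98.9826
Fisher = √(L × P) = √(97.8715 × 98.9826) = 98.4255

98.43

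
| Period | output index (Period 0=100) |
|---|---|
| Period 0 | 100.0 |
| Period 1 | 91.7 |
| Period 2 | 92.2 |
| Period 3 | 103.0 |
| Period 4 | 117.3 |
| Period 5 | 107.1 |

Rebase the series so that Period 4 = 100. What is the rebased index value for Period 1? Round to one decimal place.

Rebased(Period 1) = 91.7 / 117.3 × 100 = 78.1756

78.2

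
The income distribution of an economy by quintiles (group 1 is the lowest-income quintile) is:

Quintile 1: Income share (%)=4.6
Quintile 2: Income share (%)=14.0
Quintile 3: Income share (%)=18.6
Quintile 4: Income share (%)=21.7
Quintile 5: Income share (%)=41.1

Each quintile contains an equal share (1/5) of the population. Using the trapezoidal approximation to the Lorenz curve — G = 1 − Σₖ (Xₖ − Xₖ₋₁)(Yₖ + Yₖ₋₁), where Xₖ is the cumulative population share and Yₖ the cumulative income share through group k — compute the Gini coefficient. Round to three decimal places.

0.323

Cumulative income shares Yₖ: 0.0460, 0.1860, 0.3720, 0.5890, 1.0000
Σ (Xₖ−Xₖ₋₁)(Yₖ+Yₖ₋₁) = (1/5)(0.0460+0.0000) + (1/5)(0.1860+0.0460) + (1/5)(0.3720+0.1860) + (1/5)(0.5890+0.3720) + (1/5)(1.0000+0.5890)
  = 0.0092 + 0.0464 + 0.1116 + 0.1922 + 0.3178 = 0.6772
G = 1 − 0.6772 = 0.3228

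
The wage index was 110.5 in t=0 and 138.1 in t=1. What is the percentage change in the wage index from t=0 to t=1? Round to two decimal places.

Change = (138.1 − 110.5) / 110.5 × 100
       = 27.6 / 110.5 × 100 = 24.9774%

24.98%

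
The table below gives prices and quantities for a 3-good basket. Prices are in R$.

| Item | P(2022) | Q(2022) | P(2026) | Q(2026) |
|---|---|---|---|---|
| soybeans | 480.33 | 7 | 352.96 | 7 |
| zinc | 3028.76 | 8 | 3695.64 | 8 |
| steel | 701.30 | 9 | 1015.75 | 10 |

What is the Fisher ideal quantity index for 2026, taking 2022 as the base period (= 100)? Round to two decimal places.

Laspeyres component (base-period weights):
ΣP(2022)Q(2026) = 480.33×7 + 3028.76×8 + 701.30×10 = 3362.31 + 24230.08 + 7013 = 34605.39
ΣP(2022)Q(2022) = 480.33×7 + 3028.76×8 + 701.30×9 = 3362.31 + 24230.08 + 6311.7 = 33904.09
L = 34605.39 / 33904.09 × 100 = 102.0685
Paasche component (current-period weights):
ΣP(2026)Q(2026) = 352.96×7 + 3695.64×8 + 1015.75×10 = 2470.72 + 29565.12 + 10157.5 = 42193.34
ΣP(2026)Q(2022) = 352.96×7 + 3695.64×8 + 1015.75×9 = 2470.72 + 29565.12 + 9141.75 = 41177.59
P = 42193.34 / 41177.59 × 100 = 102.4668
Fisher = √(L × P) = √(102.0685 × 102.4668) = 102.2674

102.27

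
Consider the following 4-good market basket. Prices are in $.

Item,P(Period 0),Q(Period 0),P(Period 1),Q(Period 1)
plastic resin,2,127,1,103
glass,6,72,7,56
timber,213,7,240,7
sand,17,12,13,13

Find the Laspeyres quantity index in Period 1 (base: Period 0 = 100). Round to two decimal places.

94.67

Laspeyres quantity index uses base-period prices as weights.
ΣP(Period 0)·Q(Period 1) = 2×103 + 6×56 + 213×7 + 17×13 = 206 + 336 + 1491 + 221 = 2254
ΣP(Period 0)·Q(Period 0) = 2×127 + 6×72 + 213×7 + 17×12 = 254 + 432 + 1491 + 204 = 2381
Index = 2254 / 2381 × 100 = 94.6661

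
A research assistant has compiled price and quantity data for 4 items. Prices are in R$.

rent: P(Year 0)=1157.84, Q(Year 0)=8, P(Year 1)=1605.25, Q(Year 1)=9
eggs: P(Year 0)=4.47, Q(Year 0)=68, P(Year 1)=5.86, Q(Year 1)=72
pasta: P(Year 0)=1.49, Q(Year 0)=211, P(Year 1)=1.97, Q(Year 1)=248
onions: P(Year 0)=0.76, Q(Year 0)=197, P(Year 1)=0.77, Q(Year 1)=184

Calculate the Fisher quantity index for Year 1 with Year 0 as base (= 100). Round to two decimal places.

112.21

Laspeyres component (base-period weights):
ΣP(Year 0)Q(Year 1) = 1157.84×9 + 4.47×72 + 1.49×248 + 0.76×184 = 10420.56 + 321.84 + 369.52 + 139.84 = 11251.76
ΣP(Year 0)Q(Year 0) = 1157.84×8 + 4.47×68 + 1.49×211 + 0.76×197 = 9262.72 + 303.96 + 314.39 + 149.72 = 10030.79
L = 11251.76 / 10030.79 × 100 = 112.1722
Paasche component (current-period weights):
ΣP(Year 1)Q(Year 1) = 1605.25×9 + 5.86×72 + 1.97×248 + 0.77×184 = 14447.25 + 421.92 + 488.56 + 141.68 = 15499.41
ΣP(Year 1)Q(Year 0) = 1605.25×8 + 5.86×68 + 1.97×211 + 0.77×197 = 12842 + 398.48 + 415.67 + 151.69 = 13807.84
P = 15499.41 / 13807.84 × 100 = 112.2508
Fisher = √(L × P) = √(112.1722 × 112.2508) = 112.2115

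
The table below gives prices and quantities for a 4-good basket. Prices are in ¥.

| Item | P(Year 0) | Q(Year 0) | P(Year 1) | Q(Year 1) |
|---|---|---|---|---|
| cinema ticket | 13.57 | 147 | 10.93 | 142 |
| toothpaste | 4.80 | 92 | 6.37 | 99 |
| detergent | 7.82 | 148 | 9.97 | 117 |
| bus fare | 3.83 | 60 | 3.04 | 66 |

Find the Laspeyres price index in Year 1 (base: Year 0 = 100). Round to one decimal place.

Laspeyres price index uses base-period quantities as weights.
ΣP(Year 1)·Q(Year 0) = 10.93×147 + 6.37×92 + 9.97×148 + 3.04×60 = 1606.71 + 586.04 + 1475.56 + 182.4 = 3850.71
ΣP(Year 0)·Q(Year 0) = 13.57×147 + 4.80×92 + 7.82×148 + 3.83×60 = 1994.79 + 441.6 + 1157.36 + 229.8 = 3823.55
Index = 3850.71 / 3823.55 × 100 = 100.7103

100.7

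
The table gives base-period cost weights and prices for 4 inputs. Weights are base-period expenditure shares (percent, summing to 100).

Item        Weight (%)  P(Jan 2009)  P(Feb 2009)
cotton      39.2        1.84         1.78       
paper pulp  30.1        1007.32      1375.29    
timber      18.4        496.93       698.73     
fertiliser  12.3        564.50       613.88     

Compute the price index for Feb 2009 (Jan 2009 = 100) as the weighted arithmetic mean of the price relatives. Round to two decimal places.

118.27

cotton: 39.2 × (1.78/1.84) = 39.2 × 0.967391 = 37.9217
paper pulp: 30.1 × (1375.29/1007.32) = 30.1 × 1.365296 = 41.0954
timber: 18.4 × (698.73/496.93) = 18.4 × 1.406093 = 25.8721
fertiliser: 12.3 × (613.88/564.50) = 12.3 × 1.087476 = 13.3760
Index = Σ wᵢ·(p₁ᵢ/p₀ᵢ) = 37.9217 + 41.0954 + 25.8721 + 13.3760 = 118.2652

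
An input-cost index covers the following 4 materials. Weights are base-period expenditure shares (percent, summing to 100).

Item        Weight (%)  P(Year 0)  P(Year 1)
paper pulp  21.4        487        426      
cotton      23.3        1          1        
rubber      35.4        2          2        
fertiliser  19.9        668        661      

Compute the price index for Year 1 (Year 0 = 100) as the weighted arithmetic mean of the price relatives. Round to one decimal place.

97.1

paper pulp: 21.4 × (426/487) = 21.4 × 0.874743 = 18.7195
cotton: 23.3 × (1/1) = 23.3 × 1.000000 = 23.3000
rubber: 35.4 × (2/2) = 35.4 × 1.000000 = 35.4000
fertiliser: 19.9 × (661/668) = 19.9 × 0.989521 = 19.6915
Index = Σ wᵢ·(p₁ᵢ/p₀ᵢ) = 18.7195 + 23.3000 + 35.4000 + 19.6915 = 97.1110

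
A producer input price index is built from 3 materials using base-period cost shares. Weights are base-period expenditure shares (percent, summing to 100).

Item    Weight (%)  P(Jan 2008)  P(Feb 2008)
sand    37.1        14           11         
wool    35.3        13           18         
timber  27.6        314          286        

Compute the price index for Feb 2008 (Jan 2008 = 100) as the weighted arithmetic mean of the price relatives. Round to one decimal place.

sand: 37.1 × (11/14) = 37.1 × 0.785714 = 29.1500
wool: 35.3 × (18/13) = 35.3 × 1.384615 = 48.8769
timber: 27.6 × (286/314) = 27.6 × 0.910828 = 25.1389
Index = Σ wᵢ·(p₁ᵢ/p₀ᵢ) = 29.1500 + 48.8769 + 25.1389 = 103.1658

103.2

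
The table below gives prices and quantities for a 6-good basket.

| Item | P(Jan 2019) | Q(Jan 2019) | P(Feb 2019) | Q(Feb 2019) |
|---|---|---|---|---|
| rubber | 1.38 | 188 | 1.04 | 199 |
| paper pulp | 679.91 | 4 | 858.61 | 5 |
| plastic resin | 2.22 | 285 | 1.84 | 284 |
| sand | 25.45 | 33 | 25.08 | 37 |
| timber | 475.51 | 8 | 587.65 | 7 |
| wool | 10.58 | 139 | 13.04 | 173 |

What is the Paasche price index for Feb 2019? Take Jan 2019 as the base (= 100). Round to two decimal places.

Paasche price index uses current-period quantities as weights.
ΣP(Feb 2019)·Q(Feb 2019) = 1.04×199 + 858.61×5 + 1.84×284 + 25.08×37 + 587.65×7 + 13.04×173 = 206.96 + 4293.05 + 522.56 + 927.96 + 4113.55 + 2255.92 = 12320
ΣP(Jan 2019)·Q(Feb 2019) = 1.38×199 + 679.91×5 + 2.22×284 + 25.45×37 + 475.51×7 + 10.58×173 = 274.62 + 3399.55 + 630.48 + 941.65 + 3328.57 + 1830.34 = 10405.21
Index = 12320 / 10405.21 × 100 = 118.4022

118.40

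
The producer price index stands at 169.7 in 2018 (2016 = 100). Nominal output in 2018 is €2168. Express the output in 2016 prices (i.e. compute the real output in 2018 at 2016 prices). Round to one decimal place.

1277.5

Real = Nominal ÷ (Index/100) = 2168 ÷ (169.7/100)
     = 2168 ÷ 1.697 = 1277.5486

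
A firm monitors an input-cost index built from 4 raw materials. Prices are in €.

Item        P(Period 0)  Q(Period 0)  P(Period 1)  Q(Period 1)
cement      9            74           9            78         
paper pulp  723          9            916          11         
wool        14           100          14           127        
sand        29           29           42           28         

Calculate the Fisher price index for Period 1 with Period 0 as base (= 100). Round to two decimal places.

122.29

Laspeyres component (base-period weights):
ΣP(Period 1)Q(Period 0) = 9×74 + 916×9 + 14×100 + 42×29 = 666 + 8244 + 1400 + 1218 = 11528
ΣP(Period 0)Q(Period 0) = 9×74 + 723×9 + 14×100 + 29×29 = 666 + 6507 + 1400 + 841 = 9414
L = 11528 / 9414 × 100 = 122.4559
Paasche component (current-period weights):
ΣP(Period 1)Q(Period 1) = 9×78 + 916×11 + 14×127 + 42×28 = 702 + 10076 + 1778 + 1176 = 13732
ΣP(Period 0)Q(Period 1) = 9×78 + 723×11 + 14×127 + 29×28 = 702 + 7953 + 1778 + 812 = 11245
P = 13732 / 11245 × 100 = 122.1165
Fisher = √(L × P) = √(122.4559 × 122.1165) = 122.2861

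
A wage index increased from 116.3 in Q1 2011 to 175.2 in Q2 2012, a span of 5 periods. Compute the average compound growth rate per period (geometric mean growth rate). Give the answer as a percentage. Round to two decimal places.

8.54%

Growth factor = (175.2/116.3)^(1/5) = (1.506449)^(1/5) = 1.085403
Growth rate = 1.085403 − 1 = 0.085403 = 8.5403%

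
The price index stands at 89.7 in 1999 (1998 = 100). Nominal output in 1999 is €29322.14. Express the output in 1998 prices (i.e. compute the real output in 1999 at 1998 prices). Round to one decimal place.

Real = Nominal ÷ (Index/100) = 29322.14 ÷ (89.7/100)
     = 29322.14 ÷ 0.897 = 32689.1193

32689.1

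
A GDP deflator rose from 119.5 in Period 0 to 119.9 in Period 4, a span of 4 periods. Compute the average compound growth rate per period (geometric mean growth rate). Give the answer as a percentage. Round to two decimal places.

0.08%

Growth factor = (119.9/119.5)^(1/4) = (1.003347)^(1/4) = 1.000836
Growth rate = 1.000836 − 1 = 0.000836 = 0.0836%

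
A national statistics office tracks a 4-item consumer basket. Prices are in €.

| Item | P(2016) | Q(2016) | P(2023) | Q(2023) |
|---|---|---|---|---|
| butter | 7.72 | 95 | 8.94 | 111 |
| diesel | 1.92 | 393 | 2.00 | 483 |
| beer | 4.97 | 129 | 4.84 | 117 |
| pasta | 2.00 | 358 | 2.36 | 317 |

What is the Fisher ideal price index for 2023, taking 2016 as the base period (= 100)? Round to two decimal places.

109.11

Laspeyres component (base-period weights):
ΣP(2023)Q(2016) = 8.94×95 + 2.00×393 + 4.84×129 + 2.36×358 = 849.3 + 786 + 624.36 + 844.88 = 3104.54
ΣP(2016)Q(2016) = 7.72×95 + 1.92×393 + 4.97×129 + 2.00×358 = 733.4 + 754.56 + 641.13 + 716 = 2845.09
L = 3104.54 / 2845.09 × 100 = 109.1192
Paasche component (current-period weights):
ΣP(2023)Q(2023) = 8.94×111 + 2.00×483 + 4.84×117 + 2.36×317 = 992.34 + 966 + 566.28 + 748.12 = 3272.74
ΣP(2016)Q(2023) = 7.72×111 + 1.92×483 + 4.97×117 + 2.00×317 = 856.92 + 927.36 + 581.49 + 634 = 2999.77
P = 3272.74 / 2999.77 × 100 = 109.0997
Fisher = √(L × P) = √(109.1192 × 109.0997) = 109.1095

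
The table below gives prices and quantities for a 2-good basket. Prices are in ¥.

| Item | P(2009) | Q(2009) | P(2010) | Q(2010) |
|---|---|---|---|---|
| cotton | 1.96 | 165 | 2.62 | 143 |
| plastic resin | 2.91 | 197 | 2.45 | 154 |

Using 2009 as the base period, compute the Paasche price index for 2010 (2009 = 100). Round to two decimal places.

103.23

Paasche price index uses current-period quantities as weights.
ΣP(2010)·Q(2010) = 2.62×143 + 2.45×154 = 374.66 + 377.3 = 751.96
ΣP(2009)·Q(2010) = 1.96×143 + 2.91×154 = 280.28 + 448.14 = 728.42
Index = 751.96 / 728.42 × 100 = 103.2317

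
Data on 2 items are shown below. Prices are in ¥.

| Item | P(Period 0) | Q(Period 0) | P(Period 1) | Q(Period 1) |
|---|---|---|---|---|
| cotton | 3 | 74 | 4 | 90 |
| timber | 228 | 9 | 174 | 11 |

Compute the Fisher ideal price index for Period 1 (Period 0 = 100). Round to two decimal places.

Laspeyres component (base-period weights):
ΣP(Period 1)Q(Period 0) = 4×74 + 174×9 = 296 + 1566 = 1862
ΣP(Period 0)Q(Period 0) = 3×74 + 228×9 = 222 + 2052 = 2274
L = 1862 / 2274 × 100 = 81.8821
Paasche component (current-period weights):
ΣP(Period 1)Q(Period 1) = 4×90 + 174×11 = 360 + 1914 = 2274
ΣP(Period 0)Q(Period 1) = 3×90 + 228×11 = 270 + 2508 = 2778
P = 2274 / 2778 × 100 = 81.8575
Fisher = √(L × P) = √(81.8821 × 81.8575) = 81.8698

81.87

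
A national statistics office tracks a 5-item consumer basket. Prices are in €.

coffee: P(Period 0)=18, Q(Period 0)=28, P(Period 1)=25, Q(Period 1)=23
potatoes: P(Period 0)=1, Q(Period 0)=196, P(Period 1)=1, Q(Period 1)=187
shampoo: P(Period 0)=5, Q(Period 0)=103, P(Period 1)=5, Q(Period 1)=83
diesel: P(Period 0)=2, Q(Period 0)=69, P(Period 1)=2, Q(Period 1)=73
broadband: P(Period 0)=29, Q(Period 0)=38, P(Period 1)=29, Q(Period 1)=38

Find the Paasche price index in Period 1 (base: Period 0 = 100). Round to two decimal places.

107.11

Paasche price index uses current-period quantities as weights.
ΣP(Period 1)·Q(Period 1) = 25×23 + 1×187 + 5×83 + 2×73 + 29×38 = 575 + 187 + 415 + 146 + 1102 = 2425
ΣP(Period 0)·Q(Period 1) = 18×23 + 1×187 + 5×83 + 2×73 + 29×38 = 414 + 187 + 415 + 146 + 1102 = 2264
Index = 2425 / 2264 × 100 = 107.1113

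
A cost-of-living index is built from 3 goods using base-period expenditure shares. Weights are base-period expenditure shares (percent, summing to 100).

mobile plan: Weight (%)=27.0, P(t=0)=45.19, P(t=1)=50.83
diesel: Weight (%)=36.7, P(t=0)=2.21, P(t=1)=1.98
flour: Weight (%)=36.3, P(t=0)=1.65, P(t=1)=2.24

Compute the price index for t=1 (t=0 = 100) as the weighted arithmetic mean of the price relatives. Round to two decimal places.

mobile plan: 27.0 × (50.83/45.19) = 27.0 × 1.124806 = 30.3698
diesel: 36.7 × (1.98/2.21) = 36.7 × 0.895928 = 32.8805
flour: 36.3 × (2.24/1.65) = 36.3 × 1.357576 = 49.2800
Index = Σ wᵢ·(p₁ᵢ/p₀ᵢ) = 30.3698 + 32.8805 + 49.2800 = 112.5303

112.53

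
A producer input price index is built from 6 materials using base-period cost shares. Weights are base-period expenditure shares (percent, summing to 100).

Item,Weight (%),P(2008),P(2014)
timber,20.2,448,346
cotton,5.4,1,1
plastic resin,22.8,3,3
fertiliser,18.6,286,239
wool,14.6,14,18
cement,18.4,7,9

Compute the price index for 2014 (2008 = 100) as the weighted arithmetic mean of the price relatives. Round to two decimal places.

101.77

timber: 20.2 × (346/448) = 20.2 × 0.772321 = 15.6009
cotton: 5.4 × (1/1) = 5.4 × 1.000000 = 5.4000
plastic resin: 22.8 × (3/3) = 22.8 × 1.000000 = 22.8000
fertiliser: 18.6 × (239/286) = 18.6 × 0.835664 = 15.5434
wool: 14.6 × (18/14) = 14.6 × 1.285714 = 18.7714
cement: 18.4 × (9/7) = 18.4 × 1.285714 = 23.6571
Index = Σ wᵢ·(p₁ᵢ/p₀ᵢ) = 15.6009 + 5.4000 + 22.8000 + 15.5434 + 18.7714 + 23.6571 = 101.7728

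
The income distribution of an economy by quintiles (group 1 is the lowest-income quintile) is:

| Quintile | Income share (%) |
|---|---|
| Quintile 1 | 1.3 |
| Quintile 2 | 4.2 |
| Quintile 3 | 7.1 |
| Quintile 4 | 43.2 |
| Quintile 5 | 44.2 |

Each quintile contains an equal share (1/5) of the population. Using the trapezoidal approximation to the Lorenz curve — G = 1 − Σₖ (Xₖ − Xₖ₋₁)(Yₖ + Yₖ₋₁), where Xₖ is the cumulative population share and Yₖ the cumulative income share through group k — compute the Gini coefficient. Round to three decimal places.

0.499

Cumulative income shares Yₖ: 0.0130, 0.0550, 0.1260, 0.5580, 1.0000
Σ (Xₖ−Xₖ₋₁)(Yₖ+Yₖ₋₁) = (1/5)(0.0130+0.0000) + (1/5)(0.0550+0.0130) + (1/5)(0.1260+0.0550) + (1/5)(0.5580+0.1260) + (1/5)(1.0000+0.5580)
  = 0.0026 + 0.0136 + 0.0362 + 0.1368 + 0.3116 = 0.5008
G = 1 − 0.5008 = 0.4992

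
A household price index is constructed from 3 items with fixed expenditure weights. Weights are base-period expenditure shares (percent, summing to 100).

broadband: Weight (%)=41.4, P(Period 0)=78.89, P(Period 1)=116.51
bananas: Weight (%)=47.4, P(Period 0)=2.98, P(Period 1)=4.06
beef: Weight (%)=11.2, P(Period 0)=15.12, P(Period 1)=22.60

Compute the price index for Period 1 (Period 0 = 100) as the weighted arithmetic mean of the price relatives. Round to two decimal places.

142.46

broadband: 41.4 × (116.51/78.89) = 41.4 × 1.476867 = 61.1423
bananas: 47.4 × (4.06/2.98) = 47.4 × 1.362416 = 64.5785
beef: 11.2 × (22.60/15.12) = 11.2 × 1.494709 = 16.7407
Index = Σ wᵢ·(p₁ᵢ/p₀ᵢ) = 61.1423 + 64.5785 + 16.7407 = 142.4615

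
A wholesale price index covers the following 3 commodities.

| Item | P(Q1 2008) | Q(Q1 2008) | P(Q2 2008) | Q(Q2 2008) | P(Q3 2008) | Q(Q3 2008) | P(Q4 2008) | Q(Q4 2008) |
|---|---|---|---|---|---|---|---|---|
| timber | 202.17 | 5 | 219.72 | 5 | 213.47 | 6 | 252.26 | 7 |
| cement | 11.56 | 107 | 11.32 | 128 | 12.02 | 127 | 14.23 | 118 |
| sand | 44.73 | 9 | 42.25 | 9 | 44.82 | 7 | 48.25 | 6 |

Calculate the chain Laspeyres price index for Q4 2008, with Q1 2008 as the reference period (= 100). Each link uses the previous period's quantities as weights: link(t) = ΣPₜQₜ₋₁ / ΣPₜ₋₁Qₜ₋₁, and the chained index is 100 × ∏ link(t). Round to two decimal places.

Link Q1 2008→Q2 2008:
ΣP(Q2 2008)Q(Q1 2008) = 219.72×5 + 11.32×107 + 42.25×9 = 1098.6 + 1211.24 + 380.25 = 2690.09
ΣP(Q1 2008)Q(Q1 2008) = 202.17×5 + 11.56×107 + 44.73×9 = 1010.85 + 1236.92 + 402.57 = 2650.34
link = 2690.09/2650.34 = 1.014998
Link Q2 2008→Q3 2008:
ΣP(Q3 2008)Q(Q2 2008) = 213.47×5 + 12.02×128 + 44.82×9 = 1067.35 + 1538.56 + 403.38 = 3009.29
ΣP(Q2 2008)Q(Q2 2008) = 219.72×5 + 11.32×128 + 42.25×9 = 1098.6 + 1448.96 + 380.25 = 2927.81
link = 3009.29/2927.81 = 1.027830
Link Q3 2008→Q4 2008:
ΣP(Q4 2008)Q(Q3 2008) = 252.26×6 + 14.23×127 + 48.25×7 = 1513.56 + 1807.21 + 337.75 = 3658.52
ΣP(Q3 2008)Q(Q3 2008) = 213.47×6 + 12.02×127 + 44.82×7 = 1280.82 + 1526.54 + 313.74 = 3121.1
link = 3658.52/3121.1 = 1.172189
Chained index = 100 × 1.014998 × 1.027830 × 1.172189 = 122.2881

122.29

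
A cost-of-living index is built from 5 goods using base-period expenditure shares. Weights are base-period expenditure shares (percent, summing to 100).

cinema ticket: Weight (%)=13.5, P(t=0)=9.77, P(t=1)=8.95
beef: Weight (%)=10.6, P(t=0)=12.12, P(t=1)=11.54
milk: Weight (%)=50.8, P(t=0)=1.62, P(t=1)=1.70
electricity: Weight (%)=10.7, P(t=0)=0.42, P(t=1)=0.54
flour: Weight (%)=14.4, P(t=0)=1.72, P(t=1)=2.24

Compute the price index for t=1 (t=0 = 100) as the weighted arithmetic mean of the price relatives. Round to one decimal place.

108.3

cinema ticket: 13.5 × (8.95/9.77) = 13.5 × 0.916070 = 12.3669
beef: 10.6 × (11.54/12.12) = 10.6 × 0.952145 = 10.0927
milk: 50.8 × (1.70/1.62) = 50.8 × 1.049383 = 53.3086
electricity: 10.7 × (0.54/0.42) = 10.7 × 1.285714 = 13.7571
flour: 14.4 × (2.24/1.72) = 14.4 × 1.302326 = 18.7535
Index = Σ wᵢ·(p₁ᵢ/p₀ᵢ) = 12.3669 + 10.0927 + 53.3086 + 13.7571 + 18.7535 = 108.2790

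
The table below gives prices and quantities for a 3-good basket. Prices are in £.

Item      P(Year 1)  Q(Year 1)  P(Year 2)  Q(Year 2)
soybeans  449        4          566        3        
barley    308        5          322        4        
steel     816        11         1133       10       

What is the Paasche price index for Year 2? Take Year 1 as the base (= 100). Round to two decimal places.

133.31

Paasche price index uses current-period quantities as weights.
ΣP(Year 2)·Q(Year 2) = 566×3 + 322×4 + 1133×10 = 1698 + 1288 + 11330 = 14316
ΣP(Year 1)·Q(Year 2) = 449×3 + 308×4 + 816×10 = 1347 + 1232 + 8160 = 10739
Index = 14316 / 10739 × 100 = 133.3085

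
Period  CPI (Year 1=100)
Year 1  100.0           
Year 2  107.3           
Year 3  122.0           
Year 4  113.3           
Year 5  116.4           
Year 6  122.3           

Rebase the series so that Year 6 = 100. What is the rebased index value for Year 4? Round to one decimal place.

Rebased(Year 4) = 113.3 / 122.3 × 100 = 92.6410

92.6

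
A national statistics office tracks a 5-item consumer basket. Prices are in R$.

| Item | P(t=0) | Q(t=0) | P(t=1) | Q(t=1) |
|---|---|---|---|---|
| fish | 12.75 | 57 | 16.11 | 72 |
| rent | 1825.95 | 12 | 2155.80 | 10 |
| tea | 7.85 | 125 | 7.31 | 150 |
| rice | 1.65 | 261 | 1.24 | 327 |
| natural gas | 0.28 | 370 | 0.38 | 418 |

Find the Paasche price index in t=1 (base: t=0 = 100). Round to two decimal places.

Paasche price index uses current-period quantities as weights.
ΣP(t=1)·Q(t=1) = 16.11×72 + 2155.80×10 + 7.31×150 + 1.24×327 + 0.38×418 = 1159.92 + 21558 + 1096.5 + 405.48 + 158.84 = 24378.74
ΣP(t=0)·Q(t=1) = 12.75×72 + 1825.95×10 + 7.85×150 + 1.65×327 + 0.28×418 = 918 + 18259.5 + 1177.5 + 539.55 + 117.04 = 21011.59
Index = 24378.74 / 21011.59 × 100 = 116.0252

116.03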